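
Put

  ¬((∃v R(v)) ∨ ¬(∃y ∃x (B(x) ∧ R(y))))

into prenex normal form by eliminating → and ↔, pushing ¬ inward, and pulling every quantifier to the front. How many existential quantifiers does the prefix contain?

2

Push ¬ through the quantifiers and connectives to reach negation normal form:
  (∀v ¬R(v)) ∧ (∃y ∃x (B(x) ∧ R(y)))
Pull the quantifiers to the front (each side's bound variable is not free in the other side):
  ∀v ∃y ∃x (¬R(v) ∧ B(x) ∧ R(y))
The prefix is ∀v ∃y ∃x: 1 universal, 2 existential.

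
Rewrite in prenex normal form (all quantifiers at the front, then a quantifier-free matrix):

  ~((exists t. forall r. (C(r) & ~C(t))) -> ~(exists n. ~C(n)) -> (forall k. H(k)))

First replace A → B with ¬A ∨ B.
  ~(~(exists t. forall r. (C(r) & ~C(t))) | ~~(exists n. ~C(n)) | (forall k. H(k)))
Move each ¬ inward, flipping quantifiers it crosses:
  (exists t. forall r. (C(r) & ~C(t))) & (forall n. C(n)) & (exists k. ~H(k))
Extract every quantifier outward, since the variables are now distinct and don't occur free across branches:
  exists t. forall r. forall n. exists k. (C(r) & ~C(t) & C(n) & ~H(k))

exists t. forall r. forall n. exists k. (C(r) & ~C(t) & C(n) & ~H(k))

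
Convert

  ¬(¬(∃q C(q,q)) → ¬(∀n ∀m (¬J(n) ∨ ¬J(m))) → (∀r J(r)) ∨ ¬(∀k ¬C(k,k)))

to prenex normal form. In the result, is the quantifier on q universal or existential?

First replace A → B with ¬A ∨ B.
  ¬(¬¬(∃q C(q,q)) ∨ ¬¬(∀n ∀m (¬J(n) ∨ ¬J(m))) ∨ (∀r J(r)) ∨ ¬(∀k ¬C(k,k)))
Push ¬ through the quantifiers and connectives to reach negation normal form:
  (∀q ¬C(q,q)) ∧ (∃n ∃m (J(n) ∧ J(m))) ∧ (∃r ¬J(r)) ∧ (∀k ¬C(k,k))
All bound variables are already distinct, so no renaming is needed.
Extract every quantifier outward, since the variables are now distinct and don't occur free across branches:
  ∀q ∃n ∃m ∃r ∀k (¬C(q,q) ∧ J(n) ∧ J(m) ∧ ¬J(r) ∧ ¬C(k,k))
The quantifier ∃q sits under an odd number of negations (counting the antecedent side of each →), so it flips to ∀q.

universal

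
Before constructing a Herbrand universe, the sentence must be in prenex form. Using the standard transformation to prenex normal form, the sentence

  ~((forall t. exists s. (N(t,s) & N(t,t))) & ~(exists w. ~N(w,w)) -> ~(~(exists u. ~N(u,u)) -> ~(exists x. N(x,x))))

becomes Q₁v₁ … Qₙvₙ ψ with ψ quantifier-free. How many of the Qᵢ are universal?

3

Eliminate → and ↔ using ¬ and ∨.
  ~(~((forall t. exists s. (N(t,s) & N(t,t))) & ~(exists w. ~N(w,w))) | ~(~~(exists u. ~N(u,u)) | ~(exists x. N(x,x))))
Push ¬ through the quantifiers and connectives to reach negation normal form:
  (forall t. exists s. (N(t,s) & N(t,t))) & (forall w. N(w,w)) & ((exists u. ~N(u,u)) | (forall x. ~N(x,x)))
Pull the quantifiers to the front (each side's bound variable is not free in the other side):
  forall t. exists s. forall w. exists u. forall x. (N(t,s) & N(t,t) & N(w,w) & (~N(u,u) | ~N(x,x)))
The prefix is forall t exists s forall w exists u forall x: 3 universal, 2 existential.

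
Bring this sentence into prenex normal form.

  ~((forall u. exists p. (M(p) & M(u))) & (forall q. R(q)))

exists u. forall p. exists q. (~M(p) | ~M(u) | ~R(q))

Push ¬ through the quantifiers and connectives to reach negation normal form:
  (exists u. forall p. (~M(p) | ~M(u))) | (exists q. ~R(q))
Extract every quantifier outward, since the variables are now distinct and don't occur free across branches:
  exists u. forall p. exists q. (~M(p) | ~M(u) | ~R(q))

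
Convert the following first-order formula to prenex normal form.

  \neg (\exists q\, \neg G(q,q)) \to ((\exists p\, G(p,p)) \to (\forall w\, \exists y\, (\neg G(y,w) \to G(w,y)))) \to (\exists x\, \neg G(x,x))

Eliminate → and ↔ using ¬ and ∨.
  \neg \neg (\exists q\, \neg G(q,q)) \lor \neg (\neg (\exists p\, G(p,p)) \lor (\forall w\, \exists y\, (\neg \neg G(y,w) \lor G(w,y)))) \lor (\exists x\, \neg G(x,x))
Push ¬ through the quantifiers and connectives to reach negation normal form:
  (\exists q\, \neg G(q,q)) \lor (\exists p\, G(p,p)) \land (\exists w\, \forall y\, (\neg G(y,w) \land \neg G(w,y))) \lor (\exists x\, \neg G(x,x))
All bound variables are already distinct, so no renaming is needed.
Extract every quantifier outward, since the variables are now distinct and don't occur free across branches:
  \exists q\, \exists p\, \exists w\, \forall y\, \exists x\, (\neg G(q,q) \lor G(p,p) \land \neg G(y,w) \land \neg G(w,y) \lor \neg G(x,x))

\exists q\, \exists p\, \exists w\, \forall y\, \exists x\, (\neg G(q,q) \lor G(p,p) \land \neg G(y,w) \land \neg G(w,y) \lor \neg G(x,x))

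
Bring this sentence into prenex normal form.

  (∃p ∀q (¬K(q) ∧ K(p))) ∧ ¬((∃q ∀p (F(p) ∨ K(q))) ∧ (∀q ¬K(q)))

∃p ∀q ∀z ∃s ∃u (¬K(q) ∧ K(p) ∧ (¬F(s) ∧ ¬K(z) ∨ K(u)))

Drive negations inward (¬∀x A ≡ ∃x ¬A, ¬∃x A ≡ ∀x ¬A, De Morgan for ∧/∨):
  (∃p ∀q (¬K(q) ∧ K(p))) ∧ ((∀q ∃p (¬F(p) ∧ ¬K(q))) ∨ (∃q K(q)))
Rename bound variables to avoid capture: q↦z, p↦s, q↦u.
  (∃p ∀q (¬K(q) ∧ K(p))) ∧ ((∀z ∃s (¬F(s) ∧ ¬K(z))) ∨ (∃u K(u)))
Pull the quantifiers to the front (each side's bound variable is not free in the other side):
  ∃p ∀q ∀z ∃s ∃u (¬K(q) ∧ K(p) ∧ (¬F(s) ∧ ¬K(z) ∨ K(u)))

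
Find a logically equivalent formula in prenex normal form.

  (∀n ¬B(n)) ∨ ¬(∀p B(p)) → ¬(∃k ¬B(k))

∃n ∀p ∀k (B(n) ∧ B(p) ∨ B(k))

First replace A → B with ¬A ∨ B.
  ¬((∀n ¬B(n)) ∨ ¬(∀p B(p))) ∨ ¬(∃k ¬B(k))
Move each ¬ inward, flipping quantifiers it crosses:
  (∃n B(n)) ∧ (∀p B(p)) ∨ (∀k B(k))
All bound variables are already distinct, so no renaming is needed.
Extract every quantifier outward, since the variables are now distinct and don't occur free across branches:
  ∃n ∀p ∀k (B(n) ∧ B(p) ∨ B(k))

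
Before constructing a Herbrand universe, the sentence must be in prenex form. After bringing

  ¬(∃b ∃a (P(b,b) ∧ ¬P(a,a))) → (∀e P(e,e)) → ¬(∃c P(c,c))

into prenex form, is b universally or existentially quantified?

First replace A → B with ¬A ∨ B.
  ¬¬(∃b ∃a (P(b,b) ∧ ¬P(a,a))) ∨ ¬(∀e P(e,e)) ∨ ¬(∃c P(c,c))
Push ¬ through the quantifiers and connectives to reach negation normal form:
  (∃b ∃a (P(b,b) ∧ ¬P(a,a))) ∨ (∃e ¬P(e,e)) ∨ (∀c ¬P(c,c))
Extract every quantifier outward, since the variables are now distinct and don't occur free across branches:
  ∃b ∃a ∃e ∀c (P(b,b) ∧ ¬P(a,a) ∨ ¬P(e,e) ∨ ¬P(c,c))
The quantifier ∃b sits under an even number of negations (counting the antecedent side of each →), so it remains existential.

existential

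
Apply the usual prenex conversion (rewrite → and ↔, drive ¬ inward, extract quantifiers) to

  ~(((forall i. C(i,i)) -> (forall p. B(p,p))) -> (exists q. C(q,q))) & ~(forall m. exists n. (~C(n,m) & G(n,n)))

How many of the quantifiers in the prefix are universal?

Eliminate → and ↔ using ¬ and ∨.
  ~(~(~(forall i. C(i,i)) | (forall p. B(p,p))) | (exists q. C(q,q))) & ~(forall m. exists n. (~C(n,m) & G(n,n)))
Move each ¬ inward, flipping quantifiers it crosses:
  ((exists i. ~C(i,i)) | (forall p. B(p,p))) & (forall q. ~C(q,q)) & (exists m. forall n. (C(n,m) | ~G(n,n)))
All bound variables are already distinct, so no renaming is needed.
Extract every quantifier outward, since the variables are now distinct and don't occur free across branches:
  exists i. forall p. forall q. exists m. forall n. ((~C(i,i) | B(p,p)) & ~C(q,q) & (C(n,m) | ~G(n,n)))
The prefix is exists i forall p forall q exists m forall n: 3 universal, 2 existential.

3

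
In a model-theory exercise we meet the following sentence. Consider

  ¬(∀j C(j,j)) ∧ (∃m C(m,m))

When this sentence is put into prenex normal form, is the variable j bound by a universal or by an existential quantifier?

Move each ¬ inward, flipping quantifiers it crosses:
  (∃j ¬C(j,j)) ∧ (∃m C(m,m))
All bound variables are already distinct, so no renaming is needed.
Finally move all quantifiers to the prefix:
  ∃j ∃m (¬C(j,j) ∧ C(m,m))
The quantifier ∀j sits under an odd number of negations, so it flips to ∃j.

existential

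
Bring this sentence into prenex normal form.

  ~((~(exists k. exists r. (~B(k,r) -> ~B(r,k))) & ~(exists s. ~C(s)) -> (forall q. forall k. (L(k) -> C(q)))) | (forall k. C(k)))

First replace A → B with ¬A ∨ B.
  ~(~(~(exists k. exists r. (~~B(k,r) | ~B(r,k))) & ~(exists s. ~C(s))) | (forall q. forall k. (~L(k) | C(q))) | (forall k. C(k)))
Move each ¬ inward, flipping quantifiers it crosses:
  (forall k. forall r. (~B(k,r) & B(r,k))) & (forall s. C(s)) & (exists q. exists k. (L(k) & ~C(q))) & (exists k. ~C(k))
Give each quantifier a distinct variable: k↦w1, k↦c.
  (forall k. forall r. (~B(k,r) & B(r,k))) & (forall s. C(s)) & (exists q. exists w1. (L(w1) & ~C(q))) & (exists c. ~C(c))
Pull the quantifiers to the front (each side's bound variable is not free in the other side):
  forall k. forall r. forall s. exists q. exists w1. exists c. (~B(k,r) & B(r,k) & C(s) & L(w1) & ~C(q) & ~C(c))

forall k. forall r. forall s. exists q. exists w1. exists c. (~B(k,r) & B(r,k) & C(s) & L(w1) & ~C(q) & ~C(c))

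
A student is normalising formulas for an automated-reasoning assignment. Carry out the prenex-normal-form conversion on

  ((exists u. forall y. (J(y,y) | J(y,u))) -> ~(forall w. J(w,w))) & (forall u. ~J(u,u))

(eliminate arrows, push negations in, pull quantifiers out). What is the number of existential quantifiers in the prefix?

Rewrite implications/biconditionals: A → B as ¬A ∨ B.
  (~(exists u. forall y. (J(y,y) | J(y,u))) | ~(forall w. J(w,w))) & (forall u. ~J(u,u))
Drive negations inward (¬∀x A ≡ ∃x ¬A, ¬∃x A ≡ ∀x ¬A, De Morgan for ∧/∨):
  ((forall u. exists y. (~J(y,y) & ~J(y,u))) | (exists w. ~J(w,w))) & (forall u. ~J(u,u))
Rename bound variables to avoid capture: u↦r.
  ((forall u. exists y. (~J(y,y) & ~J(y,u))) | (exists w. ~J(w,w))) & (forall r. ~J(r,r))
Finally move all quantifiers to the prefix:
  forall u. exists y. exists w. forall r. ((~J(y,y) & ~J(y,u) | ~J(w,w)) & ~J(r,r))
The prefix is forall u exists y exists w forall r: 2 universal, 2 existential.

2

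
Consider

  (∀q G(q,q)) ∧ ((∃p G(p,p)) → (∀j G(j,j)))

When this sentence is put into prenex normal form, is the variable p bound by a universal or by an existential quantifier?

universal

First replace A → B with ¬A ∨ B.
  (∀q G(q,q)) ∧ (¬(∃p G(p,p)) ∨ (∀j G(j,j)))
Drive negations inward (¬∀x A ≡ ∃x ¬A, ¬∃x A ≡ ∀x ¬A, De Morgan for ∧/∨):
  (∀q G(q,q)) ∧ ((∀p ¬G(p,p)) ∨ (∀j G(j,j)))
Finally move all quantifiers to the prefix:
  ∀q ∀p ∀j (G(q,q) ∧ (¬G(p,p) ∨ G(j,j)))
The quantifier ∃p sits under an odd number of negations (counting the antecedent side of each →), so it flips to ∀p.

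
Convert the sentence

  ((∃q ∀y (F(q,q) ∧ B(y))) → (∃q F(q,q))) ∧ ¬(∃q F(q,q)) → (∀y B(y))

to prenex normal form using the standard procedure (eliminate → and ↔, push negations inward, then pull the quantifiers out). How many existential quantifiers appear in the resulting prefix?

2

Rewrite implications/biconditionals: A → B as ¬A ∨ B.
  ¬((¬(∃q ∀y (F(q,q) ∧ B(y))) ∨ (∃q F(q,q))) ∧ ¬(∃q F(q,q))) ∨ (∀y B(y))
Push ¬ through the quantifiers and connectives to reach negation normal form:
  (∃q ∀y (F(q,q) ∧ B(y))) ∧ (∀q ¬F(q,q)) ∨ (∃q F(q,q)) ∨ (∀y B(y))
Standardize variables apart so no two quantifiers bind the same name: q↦t, q↦z1, y↦v1.
  (∃q ∀y (F(q,q) ∧ B(y))) ∧ (∀t ¬F(t,t)) ∨ (∃z1 F(z1,z1)) ∨ (∀v1 B(v1))
Extract every quantifier outward, since the variables are now distinct and don't occur free across branches:
  ∃q ∀y ∀t ∃z1 ∀v1 (F(q,q) ∧ B(y) ∧ ¬F(t,t) ∨ F(z1,z1) ∨ B(v1))
The prefix is ∃q ∀y ∀t ∃z1 ∀v1: 3 universal, 2 existential.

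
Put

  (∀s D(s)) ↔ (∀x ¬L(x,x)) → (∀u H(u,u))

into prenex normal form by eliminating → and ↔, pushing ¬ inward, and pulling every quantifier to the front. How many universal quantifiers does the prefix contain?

3

Eliminate → and ↔ using ¬ and ∨; A ↔ B as (¬A ∨ B) ∧ (¬B ∨ A).
  (¬(∀s D(s)) ∨ ¬(∀x ¬L(x,x)) ∨ (∀u H(u,u))) ∧ (¬(¬(∀x ¬L(x,x)) ∨ (∀u H(u,u))) ∨ (∀s D(s)))
Push ¬ through the quantifiers and connectives to reach negation normal form:
  ((∃s ¬D(s)) ∨ (∃x L(x,x)) ∨ (∀u H(u,u))) ∧ ((∀x ¬L(x,x)) ∧ (∃u ¬H(u,u)) ∨ (∀s D(s)))
Rename bound variables to avoid capture: x↦q, u↦y, s↦x1.
  ((∃s ¬D(s)) ∨ (∃x L(x,x)) ∨ (∀u H(u,u))) ∧ ((∀q ¬L(q,q)) ∧ (∃y ¬H(y,y)) ∨ (∀x1 D(x1)))
Finally move all quantifiers to the prefix:
  ∃s ∃x ∀u ∀q ∃y ∀x1 ((¬D(s) ∨ L(x,x) ∨ H(u,u)) ∧ (¬L(q,q) ∧ ¬H(y,y) ∨ D(x1)))
The prefix is ∃s ∃x ∀u ∀q ∃y ∀x1: 3 universal, 3 existential.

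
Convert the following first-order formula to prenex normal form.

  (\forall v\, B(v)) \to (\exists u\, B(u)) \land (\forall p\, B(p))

\exists v\, \exists u\, \forall p\, (\neg B(v) \lor B(u) \land B(p))

Eliminate → and ↔ using ¬ and ∨.
  \neg (\forall v\, B(v)) \lor (\exists u\, B(u)) \land (\forall p\, B(p))
Move each ¬ inward, flipping quantifiers it crosses:
  (\exists v\, \neg B(v)) \lor (\exists u\, B(u)) \land (\forall p\, B(p))
All bound variables are already distinct, so no renaming is needed.
Pull the quantifiers to the front (each side's bound variable is not free in the other side):
  \exists v\, \exists u\, \forall p\, (\neg B(v) \lor B(u) \land B(p))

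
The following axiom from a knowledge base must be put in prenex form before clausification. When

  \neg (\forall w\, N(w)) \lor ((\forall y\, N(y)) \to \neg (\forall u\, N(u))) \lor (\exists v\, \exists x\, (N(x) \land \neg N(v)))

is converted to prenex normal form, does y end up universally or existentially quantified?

Eliminate → and ↔ using ¬ and ∨.
  \neg (\forall w\, N(w)) \lor \neg (\forall y\, N(y)) \lor \neg (\forall u\, N(u)) \lor (\exists v\, \exists x\, (N(x) \land \neg N(v)))
Drive negations inward (¬∀x A ≡ ∃x ¬A, ¬∃x A ≡ ∀x ¬A, De Morgan for ∧/∨):
  (\exists w\, \neg N(w)) \lor (\exists y\, \neg N(y)) \lor (\exists u\, \neg N(u)) \lor (\exists v\, \exists x\, (N(x) \land \neg N(v)))
All bound variables are already distinct, so no renaming is needed.
Pull the quantifiers to the front (each side's bound variable is not free in the other side):
  \exists w\, \exists y\, \exists u\, \exists v\, \exists x\, (\neg N(w) \lor \neg N(y) \lor \neg N(u) \lor N(x) \land \neg N(v))
The quantifier \forall y sits under an odd number of negations (counting the antecedent side of each →), so it flips to \exists y.

existential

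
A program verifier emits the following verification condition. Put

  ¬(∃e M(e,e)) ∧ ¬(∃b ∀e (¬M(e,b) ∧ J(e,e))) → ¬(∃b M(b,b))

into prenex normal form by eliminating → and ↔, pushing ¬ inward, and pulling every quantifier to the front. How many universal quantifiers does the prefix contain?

2

First replace A → B with ¬A ∨ B.
  ¬(¬(∃e M(e,e)) ∧ ¬(∃b ∀e (¬M(e,b) ∧ J(e,e)))) ∨ ¬(∃b M(b,b))
Move each ¬ inward, flipping quantifiers it crosses:
  (∃e M(e,e)) ∨ (∃b ∀e (¬M(e,b) ∧ J(e,e))) ∨ (∀b ¬M(b,b))
Standardize variables apart so no two quantifiers bind the same name: e↦v1, b↦u.
  (∃e M(e,e)) ∨ (∃b ∀v1 (¬M(v1,b) ∧ J(v1,v1))) ∨ (∀u ¬M(u,u))
Finally move all quantifiers to the prefix:
  ∃e ∃b ∀v1 ∀u (M(e,e) ∨ ¬M(v1,b) ∧ J(v1,v1) ∨ ¬M(u,u))
The prefix is ∃e ∃b ∀v1 ∀u: 2 universal, 2 existential.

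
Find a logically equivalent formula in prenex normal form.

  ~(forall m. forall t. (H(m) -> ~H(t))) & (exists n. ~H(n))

Eliminate → and ↔ using ¬ and ∨.
  ~(forall m. forall t. (~H(m) | ~H(t))) & (exists n. ~H(n))
Push ¬ through the quantifiers and connectives to reach negation normal form:
  (exists m. exists t. (H(m) & H(t))) & (exists n. ~H(n))
All bound variables are already distinct, so no renaming is needed.
Extract every quantifier outward, since the variables are now distinct and don't occur free across branches:
  exists m. exists t. exists n. (H(m) & H(t) & ~H(n))

exists m. exists t. exists n. (H(m) & H(t) & ~H(n))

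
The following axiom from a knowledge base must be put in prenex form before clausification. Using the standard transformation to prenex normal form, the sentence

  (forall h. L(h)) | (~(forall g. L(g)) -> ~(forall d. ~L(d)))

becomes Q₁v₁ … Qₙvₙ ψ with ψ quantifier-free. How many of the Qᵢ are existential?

Eliminate → and ↔ using ¬ and ∨.
  (forall h. L(h)) | ~~(forall g. L(g)) | ~(forall d. ~L(d))
Push ¬ through the quantifiers and connectives to reach negation normal form:
  (forall h. L(h)) | (forall g. L(g)) | (exists d. L(d))
Pull the quantifiers to the front (each side's bound variable is not free in the other side):
  forall h. forall g. exists d. (L(h) | L(g) | L(d))
The prefix is forall h forall g exists d: 2 universal, 1 existential.

1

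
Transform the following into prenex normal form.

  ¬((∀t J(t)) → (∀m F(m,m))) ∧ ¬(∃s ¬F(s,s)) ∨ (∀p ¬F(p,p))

First replace A → B with ¬A ∨ B.
  ¬(¬(∀t J(t)) ∨ (∀m F(m,m))) ∧ ¬(∃s ¬F(s,s)) ∨ (∀p ¬F(p,p))
Move each ¬ inward, flipping quantifiers it crosses:
  (∀t J(t)) ∧ (∃m ¬F(m,m)) ∧ (∀s F(s,s)) ∨ (∀p ¬F(p,p))
Finally move all quantifiers to the prefix:
  ∀t ∃m ∀s ∀p (J(t) ∧ ¬F(m,m) ∧ F(s,s) ∨ ¬F(p,p))

∀t ∃m ∀s ∀p (J(t) ∧ ¬F(m,m) ∧ F(s,s) ∨ ¬F(p,p))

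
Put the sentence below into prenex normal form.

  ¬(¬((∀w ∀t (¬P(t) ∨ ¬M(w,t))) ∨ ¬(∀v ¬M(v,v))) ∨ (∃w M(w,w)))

∀w ∀t ∃v ∀u ((¬P(t) ∨ ¬M(w,t) ∨ M(v,v)) ∧ ¬M(u,u))

Move each ¬ inward, flipping quantifiers it crosses:
  ((∀w ∀t (¬P(t) ∨ ¬M(w,t))) ∨ (∃v M(v,v))) ∧ (∀w ¬M(w,w))
Standardize variables apart so no two quantifiers bind the same name: w↦u.
  ((∀w ∀t (¬P(t) ∨ ¬M(w,t))) ∨ (∃v M(v,v))) ∧ (∀u ¬M(u,u))
Pull the quantifiers to the front (each side's bound variable is not free in the other side):
  ∀w ∀t ∃v ∀u ((¬P(t) ∨ ¬M(w,t) ∨ M(v,v)) ∧ ¬M(u,u))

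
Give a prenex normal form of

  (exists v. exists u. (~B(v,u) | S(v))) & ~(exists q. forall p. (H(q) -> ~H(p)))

exists v. exists u. forall q. exists p. ((~B(v,u) | S(v)) & H(q) & H(p))

Rewrite implications/biconditionals: A → B as ¬A ∨ B.
  (exists v. exists u. (~B(v,u) | S(v))) & ~(exists q. forall p. (~H(q) | ~H(p)))
Move each ¬ inward, flipping quantifiers it crosses:
  (exists v. exists u. (~B(v,u) | S(v))) & (forall q. exists p. (H(q) & H(p)))
All bound variables are already distinct, so no renaming is needed.
Extract every quantifier outward, since the variables are now distinct and don't occur free across branches:
  exists v. exists u. forall q. exists p. ((~B(v,u) | S(v)) & H(q) & H(p))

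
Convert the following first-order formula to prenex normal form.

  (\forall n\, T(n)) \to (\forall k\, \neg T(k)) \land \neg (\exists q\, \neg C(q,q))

\exists n\, \forall k\, \forall q\, (\neg T(n) \lor \neg T(k) \land C(q,q))

First replace A → B with ¬A ∨ B.
  \neg (\forall n\, T(n)) \lor (\forall k\, \neg T(k)) \land \neg (\exists q\, \neg C(q,q))
Drive negations inward (¬∀x A ≡ ∃x ¬A, ¬∃x A ≡ ∀x ¬A, De Morgan for ∧/∨):
  (\exists n\, \neg T(n)) \lor (\forall k\, \neg T(k)) \land (\forall q\, C(q,q))
All bound variables are already distinct, so no renaming is needed.
Pull the quantifiers to the front (each side's bound variable is not free in the other side):
  \exists n\, \forall k\, \forall q\, (\neg T(n) \lor \neg T(k) \land C(q,q))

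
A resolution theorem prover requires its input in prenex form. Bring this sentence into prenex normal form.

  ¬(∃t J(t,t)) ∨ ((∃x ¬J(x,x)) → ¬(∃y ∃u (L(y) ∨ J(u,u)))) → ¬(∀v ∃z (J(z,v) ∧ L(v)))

Rewrite implications/biconditionals: A → B as ¬A ∨ B.
  ¬(¬(∃t J(t,t)) ∨ ¬(∃x ¬J(x,x)) ∨ ¬(∃y ∃u (L(y) ∨ J(u,u)))) ∨ ¬(∀v ∃z (J(z,v) ∧ L(v)))
Move each ¬ inward, flipping quantifiers it crosses:
  (∃t J(t,t)) ∧ (∃x ¬J(x,x)) ∧ (∃y ∃u (L(y) ∨ J(u,u))) ∨ (∃v ∀z (¬J(z,v) ∨ ¬L(v)))
All bound variables are already distinct, so no renaming is needed.
Extract every quantifier outward, since the variables are now distinct and don't occur free across branches:
  ∃t ∃x ∃y ∃u ∃v ∀z (J(t,t) ∧ ¬J(x,x) ∧ (L(y) ∨ J(u,u)) ∨ ¬J(z,v) ∨ ¬L(v))

∃t ∃x ∃y ∃u ∃v ∀z (J(t,t) ∧ ¬J(x,x) ∧ (L(y) ∨ J(u,u)) ∨ ¬J(z,v) ∨ ¬L(v))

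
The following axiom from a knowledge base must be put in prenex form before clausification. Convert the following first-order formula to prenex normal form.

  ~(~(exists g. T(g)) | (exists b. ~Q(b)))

exists g. forall b. (T(g) & Q(b))

Drive negations inward (¬∀x A ≡ ∃x ¬A, ¬∃x A ≡ ∀x ¬A, De Morgan for ∧/∨):
  (exists g. T(g)) & (forall b. Q(b))
Finally move all quantifiers to the prefix:
  exists g. forall b. (T(g) & Q(b))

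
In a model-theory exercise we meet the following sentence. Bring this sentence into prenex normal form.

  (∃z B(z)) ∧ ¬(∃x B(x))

∃z ∀x (B(z) ∧ ¬B(x))

Push ¬ through the quantifiers and connectives to reach negation normal form:
  (∃z B(z)) ∧ (∀x ¬B(x))
All bound variables are already distinct, so no renaming is needed.
Pull the quantifiers to the front (each side's bound variable is not free in the other side):
  ∃z ∀x (B(z) ∧ ¬B(x))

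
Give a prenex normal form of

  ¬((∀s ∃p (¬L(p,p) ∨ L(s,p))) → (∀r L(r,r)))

∀s ∃p ∃r ((¬L(p,p) ∨ L(s,p)) ∧ ¬L(r,r))

Rewrite implications/biconditionals: A → B as ¬A ∨ B.
  ¬(¬(∀s ∃p (¬L(p,p) ∨ L(s,p))) ∨ (∀r L(r,r)))
Push ¬ through the quantifiers and connectives to reach negation normal form:
  (∀s ∃p (¬L(p,p) ∨ L(s,p))) ∧ (∃r ¬L(r,r))
All bound variables are already distinct, so no renaming is needed.
Extract every quantifier outward, since the variables are now distinct and don't occur free across branches:
  ∀s ∃p ∃r ((¬L(p,p) ∨ L(s,p)) ∧ ¬L(r,r))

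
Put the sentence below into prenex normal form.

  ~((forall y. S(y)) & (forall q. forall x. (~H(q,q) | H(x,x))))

Push ¬ through the quantifiers and connectives to reach negation normal form:
  (exists y. ~S(y)) | (exists q. exists x. (H(q,q) & ~H(x,x)))
All bound variables are already distinct, so no renaming is needed.
Finally move all quantifiers to the prefix:
  exists y. exists q. exists x. (~S(y) | H(q,q) & ~H(x,x))

exists y. exists q. exists x. (~S(y) | H(q,q) & ~H(x,x))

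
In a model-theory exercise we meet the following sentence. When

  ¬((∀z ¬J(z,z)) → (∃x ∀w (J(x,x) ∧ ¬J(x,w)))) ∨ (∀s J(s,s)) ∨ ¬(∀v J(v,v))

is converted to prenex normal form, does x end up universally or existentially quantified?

Rewrite implications/biconditionals: A → B as ¬A ∨ B.
  ¬(¬(∀z ¬J(z,z)) ∨ (∃x ∀w (J(x,x) ∧ ¬J(x,w)))) ∨ (∀s J(s,s)) ∨ ¬(∀v J(v,v))
Move each ¬ inward, flipping quantifiers it crosses:
  (∀z ¬J(z,z)) ∧ (∀x ∃w (¬J(x,x) ∨ J(x,w))) ∨ (∀s J(s,s)) ∨ (∃v ¬J(v,v))
Finally move all quantifiers to the prefix:
  ∀z ∀x ∃w ∀s ∃v (¬J(z,z) ∧ (¬J(x,x) ∨ J(x,w)) ∨ J(s,s) ∨ ¬J(v,v))
The quantifier ∃x sits under an odd number of negations (counting the antecedent side of each →), so it flips to ∀x.

universal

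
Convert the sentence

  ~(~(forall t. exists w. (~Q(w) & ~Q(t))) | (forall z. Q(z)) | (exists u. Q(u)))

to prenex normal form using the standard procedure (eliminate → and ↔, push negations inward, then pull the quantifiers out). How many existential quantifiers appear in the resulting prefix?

Drive negations inward (¬∀x A ≡ ∃x ¬A, ¬∃x A ≡ ∀x ¬A, De Morgan for ∧/∨):
  (forall t. exists w. (~Q(w) & ~Q(t))) & (exists z. ~Q(z)) & (forall u. ~Q(u))
Pull the quantifiers to the front (each side's bound variable is not free in the other side):
  forall t. exists w. exists z. forall u. (~Q(w) & ~Q(t) & ~Q(z) & ~Q(u))
The prefix is forall t exists w exists z forall u: 2 universal, 2 existential.

2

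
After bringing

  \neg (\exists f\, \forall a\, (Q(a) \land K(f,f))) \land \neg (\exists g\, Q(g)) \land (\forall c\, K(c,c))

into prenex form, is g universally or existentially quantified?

universal

Move each ¬ inward, flipping quantifiers it crosses:
  (\forall f\, \exists a\, (\neg Q(a) \lor \neg K(f,f))) \land (\forall g\, \neg Q(g)) \land (\forall c\, K(c,c))
All bound variables are already distinct, so no renaming is needed.
Extract every quantifier outward, since the variables are now distinct and don't occur free across branches:
  \forall f\, \exists a\, \forall g\, \forall c\, ((\neg Q(a) \lor \neg K(f,f)) \land \neg Q(g) \land K(c,c))
The quantifier \exists g sits under an odd number of negations, so it flips to \forall g.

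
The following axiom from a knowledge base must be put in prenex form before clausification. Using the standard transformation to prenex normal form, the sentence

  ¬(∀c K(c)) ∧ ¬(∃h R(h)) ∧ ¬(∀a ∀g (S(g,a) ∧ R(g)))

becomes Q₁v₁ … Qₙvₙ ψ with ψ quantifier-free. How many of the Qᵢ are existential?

3

Move each ¬ inward, flipping quantifiers it crosses:
  (∃c ¬K(c)) ∧ (∀h ¬R(h)) ∧ (∃a ∃g (¬S(g,a) ∨ ¬R(g)))
All bound variables are already distinct, so no renaming is needed.
Finally move all quantifiers to the prefix:
  ∃c ∀h ∃a ∃g (¬K(c) ∧ ¬R(h) ∧ (¬S(g,a) ∨ ¬R(g)))
The prefix is ∃c ∀h ∃a ∃g: 1 universal, 3 existential.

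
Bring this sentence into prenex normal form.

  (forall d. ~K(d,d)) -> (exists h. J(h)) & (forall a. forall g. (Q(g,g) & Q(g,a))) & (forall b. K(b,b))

Eliminate → and ↔ using ¬ and ∨.
  ~(forall d. ~K(d,d)) | (exists h. J(h)) & (forall a. forall g. (Q(g,g) & Q(g,a))) & (forall b. K(b,b))
Push ¬ through the quantifiers and connectives to reach negation normal form:
  (exists d. K(d,d)) | (exists h. J(h)) & (forall a. forall g. (Q(g,g) & Q(g,a))) & (forall b. K(b,b))
Finally move all quantifiers to the prefix:
  exists d. exists h. forall a. forall g. forall b. (K(d,d) | J(h) & Q(g,g) & Q(g,a) & K(b,b))

exists d. exists h. forall a. forall g. forall b. (K(d,d) | J(h) & Q(g,g) & Q(g,a) & K(b,b))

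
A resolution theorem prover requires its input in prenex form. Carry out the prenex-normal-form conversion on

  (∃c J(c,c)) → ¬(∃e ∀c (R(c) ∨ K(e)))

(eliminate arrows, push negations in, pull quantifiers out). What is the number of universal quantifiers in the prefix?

Rewrite implications/biconditionals: A → B as ¬A ∨ B.
  ¬(∃c J(c,c)) ∨ ¬(∃e ∀c (R(c) ∨ K(e)))
Move each ¬ inward, flipping quantifiers it crosses:
  (∀c ¬J(c,c)) ∨ (∀e ∃c (¬R(c) ∧ ¬K(e)))
Standardize variables apart so no two quantifiers bind the same name: c↦s.
  (∀c ¬J(c,c)) ∨ (∀e ∃s (¬R(s) ∧ ¬K(e)))
Finally move all quantifiers to the prefix:
  ∀c ∀e ∃s (¬J(c,c) ∨ ¬R(s) ∧ ¬K(e))
The prefix is ∀c ∀e ∃s: 2 universal, 1 existential.

2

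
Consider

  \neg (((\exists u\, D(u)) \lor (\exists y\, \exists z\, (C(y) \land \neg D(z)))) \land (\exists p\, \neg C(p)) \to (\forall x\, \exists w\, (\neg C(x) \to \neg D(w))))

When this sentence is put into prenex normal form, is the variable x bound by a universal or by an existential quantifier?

Eliminate → and ↔ using ¬ and ∨.
  \neg (\neg (((\exists u\, D(u)) \lor (\exists y\, \exists z\, (C(y) \land \neg D(z)))) \land (\exists p\, \neg C(p))) \lor (\forall x\, \exists w\, (\neg \neg C(x) \lor \neg D(w))))
Drive negations inward (¬∀x A ≡ ∃x ¬A, ¬∃x A ≡ ∀x ¬A, De Morgan for ∧/∨):
  ((\exists u\, D(u)) \lor (\exists y\, \exists z\, (C(y) \land \neg D(z)))) \land (\exists p\, \neg C(p)) \land (\exists x\, \forall w\, (\neg C(x) \land D(w)))
All bound variables are already distinct, so no renaming is needed.
Pull the quantifiers to the front (each side's bound variable is not free in the other side):
  \exists u\, \exists y\, \exists z\, \exists p\, \exists x\, \forall w\, ((D(u) \lor C(y) \land \neg D(z)) \land \neg C(p) \land \neg C(x) \land D(w))
The quantifier \forall x sits under an odd number of negations (counting the antecedent side of each →), so it flips to \exists x.

existential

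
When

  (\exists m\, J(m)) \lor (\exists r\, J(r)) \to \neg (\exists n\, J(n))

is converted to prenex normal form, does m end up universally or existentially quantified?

Eliminate → and ↔ using ¬ and ∨.
  \neg ((\exists m\, J(m)) \lor (\exists r\, J(r))) \lor \neg (\exists n\, J(n))
Move each ¬ inward, flipping quantifiers it crosses:
  (\forall m\, \neg J(m)) \land (\forall r\, \neg J(r)) \lor (\forall n\, \neg J(n))
All bound variables are already distinct, so no renaming is needed.
Finally move all quantifiers to the prefix:
  \forall m\, \forall r\, \forall n\, (\neg J(m) \land \neg J(r) \lor \neg J(n))
The quantifier \exists m sits under an odd number of negations (counting the antecedent side of each →), so it flips to \forall m.

universal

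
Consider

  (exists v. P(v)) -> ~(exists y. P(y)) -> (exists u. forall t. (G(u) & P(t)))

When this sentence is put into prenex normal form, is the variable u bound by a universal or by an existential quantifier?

existential

Eliminate → and ↔ using ¬ and ∨.
  ~(exists v. P(v)) | ~~(exists y. P(y)) | (exists u. forall t. (G(u) & P(t)))
Push ¬ through the quantifiers and connectives to reach negation normal form:
  (forall v. ~P(v)) | (exists y. P(y)) | (exists u. forall t. (G(u) & P(t)))
Pull the quantifiers to the front (each side's bound variable is not free in the other side):
  forall v. exists y. exists u. forall t. (~P(v) | P(y) | G(u) & P(t))
The quantifier exists u sits under an even number of negations (counting the antecedent side of each →), so it remains existential.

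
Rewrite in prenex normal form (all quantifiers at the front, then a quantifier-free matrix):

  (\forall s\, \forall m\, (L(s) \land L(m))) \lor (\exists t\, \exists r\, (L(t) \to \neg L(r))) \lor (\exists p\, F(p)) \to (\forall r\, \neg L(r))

\exists s\, \exists m\, \forall t\, \forall r\, \forall p\, \forall z1\, ((\neg L(s) \lor \neg L(m)) \land L(t) \land L(r) \land \neg F(p) \lor \neg L(z1))

Rewrite implications/biconditionals: A → B as ¬A ∨ B.
  \neg ((\forall s\, \forall m\, (L(s) \land L(m))) \lor (\exists t\, \exists r\, (\neg L(t) \lor \neg L(r))) \lor (\exists p\, F(p))) \lor (\forall r\, \neg L(r))
Move each ¬ inward, flipping quantifiers it crosses:
  (\exists s\, \exists m\, (\neg L(s) \lor \neg L(m))) \land (\forall t\, \forall r\, (L(t) \land L(r))) \land (\forall p\, \neg F(p)) \lor (\forall r\, \neg L(r))
Standardize variables apart so no two quantifiers bind the same name: r↦z1.
  (\exists s\, \exists m\, (\neg L(s) \lor \neg L(m))) \land (\forall t\, \forall r\, (L(t) \land L(r))) \land (\forall p\, \neg F(p)) \lor (\forall z1\, \neg L(z1))
Finally move all quantifiers to the prefix:
  \exists s\, \exists m\, \forall t\, \forall r\, \forall p\, \forall z1\, ((\neg L(s) \lor \neg L(m)) \land L(t) \land L(r) \land \neg F(p) \lor \neg L(z1))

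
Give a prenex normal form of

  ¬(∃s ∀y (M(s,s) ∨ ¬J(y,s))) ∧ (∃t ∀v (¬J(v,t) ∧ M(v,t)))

∀s ∃y ∃t ∀v (¬M(s,s) ∧ J(y,s) ∧ ¬J(v,t) ∧ M(v,t))

Drive negations inward (¬∀x A ≡ ∃x ¬A, ¬∃x A ≡ ∀x ¬A, De Morgan for ∧/∨):
  (∀s ∃y (¬M(s,s) ∧ J(y,s))) ∧ (∃t ∀v (¬J(v,t) ∧ M(v,t)))
Finally move all quantifiers to the prefix:
  ∀s ∃y ∃t ∀v (¬M(s,s) ∧ J(y,s) ∧ ¬J(v,t) ∧ M(v,t))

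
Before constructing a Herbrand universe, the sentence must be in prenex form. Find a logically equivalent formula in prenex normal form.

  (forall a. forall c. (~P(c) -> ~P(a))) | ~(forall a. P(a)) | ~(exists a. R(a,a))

Rewrite implications/biconditionals: A → B as ¬A ∨ B.
  (forall a. forall c. (~~P(c) | ~P(a))) | ~(forall a. P(a)) | ~(exists a. R(a,a))
Move each ¬ inward, flipping quantifiers it crosses:
  (forall a. forall c. (P(c) | ~P(a))) | (exists a. ~P(a)) | (forall a. ~R(a,a))
Standardize variables apart so no two quantifiers bind the same name: a↦p, a↦v.
  (forall a. forall c. (P(c) | ~P(a))) | (exists p. ~P(p)) | (forall v. ~R(v,v))
Extract every quantifier outward, since the variables are now distinct and don't occur free across branches:
  forall a. forall c. exists p. forall v. (P(c) | ~P(a) | ~P(p) | ~R(v,v))

forall a. forall c. exists p. forall v. (P(c) | ~P(a) | ~P(p) | ~R(v,v))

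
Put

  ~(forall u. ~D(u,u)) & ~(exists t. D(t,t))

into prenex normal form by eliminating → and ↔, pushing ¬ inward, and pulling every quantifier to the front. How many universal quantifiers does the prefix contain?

1

Move each ¬ inward, flipping quantifiers it crosses:
  (exists u. D(u,u)) & (forall t. ~D(t,t))
Finally move all quantifiers to the prefix:
  exists u. forall t. (D(u,u) & ~D(t,t))
The prefix is exists u forall t: 1 universal, 1 existential.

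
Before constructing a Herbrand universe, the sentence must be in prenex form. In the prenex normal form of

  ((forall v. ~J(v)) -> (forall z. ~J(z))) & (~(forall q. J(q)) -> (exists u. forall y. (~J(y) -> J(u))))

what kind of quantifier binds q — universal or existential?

First replace A → B with ¬A ∨ B.
  (~(forall v. ~J(v)) | (forall z. ~J(z))) & (~~(forall q. J(q)) | (exists u. forall y. (~~J(y) | J(u))))
Move each ¬ inward, flipping quantifiers it crosses:
  ((exists v. J(v)) | (forall z. ~J(z))) & ((forall q. J(q)) | (exists u. forall y. (J(y) | J(u))))
Finally move all quantifiers to the prefix:
  exists v. forall z. forall q. exists u. forall y. ((J(v) | ~J(z)) & (J(q) | J(y) | J(u)))
The quantifier forall q sits under an even number of negations (counting the antecedent side of each →), so it remains universal.

universal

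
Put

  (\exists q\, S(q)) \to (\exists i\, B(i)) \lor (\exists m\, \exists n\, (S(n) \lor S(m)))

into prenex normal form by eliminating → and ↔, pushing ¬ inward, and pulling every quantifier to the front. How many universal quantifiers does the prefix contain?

1

First replace A → B with ¬A ∨ B.
  \neg (\exists q\, S(q)) \lor (\exists i\, B(i)) \lor (\exists m\, \exists n\, (S(n) \lor S(m)))
Drive negations inward (¬∀x A ≡ ∃x ¬A, ¬∃x A ≡ ∀x ¬A, De Morgan for ∧/∨):
  (\forall q\, \neg S(q)) \lor (\exists i\, B(i)) \lor (\exists m\, \exists n\, (S(n) \lor S(m)))
All bound variables are already distinct, so no renaming is needed.
Pull the quantifiers to the front (each side's bound variable is not free in the other side):
  \forall q\, \exists i\, \exists m\, \exists n\, (\neg S(q) \lor B(i) \lor S(n) \lor S(m))
The prefix is \forall q \exists i \exists m \exists n: 1 universal, 3 existential.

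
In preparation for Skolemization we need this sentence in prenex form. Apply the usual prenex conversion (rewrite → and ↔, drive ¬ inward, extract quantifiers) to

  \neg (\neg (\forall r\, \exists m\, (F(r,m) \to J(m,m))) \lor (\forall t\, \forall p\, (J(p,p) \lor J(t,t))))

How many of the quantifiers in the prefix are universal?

First replace A → B with ¬A ∨ B.
  \neg (\neg (\forall r\, \exists m\, (\neg F(r,m) \lor J(m,m))) \lor (\forall t\, \forall p\, (J(p,p) \lor J(t,t))))
Drive negations inward (¬∀x A ≡ ∃x ¬A, ¬∃x A ≡ ∀x ¬A, De Morgan for ∧/∨):
  (\forall r\, \exists m\, (\neg F(r,m) \lor J(m,m))) \land (\exists t\, \exists p\, (\neg J(p,p) \land \neg J(t,t)))
Pull the quantifiers to the front (each side's bound variable is not free in the other side):
  \forall r\, \exists m\, \exists t\, \exists p\, ((\neg F(r,m) \lor J(m,m)) \land \neg J(p,p) \land \neg J(t,t))
The prefix is \forall r \exists m \exists t \exists p: 1 universal, 3 existential.

1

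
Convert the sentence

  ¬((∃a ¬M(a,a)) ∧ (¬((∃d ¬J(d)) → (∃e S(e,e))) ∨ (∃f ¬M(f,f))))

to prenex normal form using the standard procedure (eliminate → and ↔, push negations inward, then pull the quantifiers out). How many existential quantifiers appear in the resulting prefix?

Rewrite implications/biconditionals: A → B as ¬A ∨ B.
  ¬((∃a ¬M(a,a)) ∧ (¬(¬(∃d ¬J(d)) ∨ (∃e S(e,e))) ∨ (∃f ¬M(f,f))))
Move each ¬ inward, flipping quantifiers it crosses:
  (∀a M(a,a)) ∨ ((∀d J(d)) ∨ (∃e S(e,e))) ∧ (∀f M(f,f))
All bound variables are already distinct, so no renaming is needed.
Extract every quantifier outward, since the variables are now distinct and don't occur free across branches:
  ∀a ∀d ∃e ∀f (M(a,a) ∨ (J(d) ∨ S(e,e)) ∧ M(f,f))
The prefix is ∀a ∀d ∃e ∀f: 3 universal, 1 existential.

1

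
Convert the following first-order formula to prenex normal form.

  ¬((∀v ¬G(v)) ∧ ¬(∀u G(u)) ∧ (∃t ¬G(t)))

Push ¬ through the quantifiers and connectives to reach negation normal form:
  (∃v G(v)) ∨ (∀u G(u)) ∨ (∀t G(t))
All bound variables are already distinct, so no renaming is needed.
Extract every quantifier outward, since the variables are now distinct and don't occur free across branches:
  ∃v ∀u ∀t (G(v) ∨ G(u) ∨ G(t))

∃v ∀u ∀t (G(v) ∨ G(u) ∨ G(t))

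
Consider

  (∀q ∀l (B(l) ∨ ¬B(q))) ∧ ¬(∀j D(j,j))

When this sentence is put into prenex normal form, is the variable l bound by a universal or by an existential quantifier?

universal

Push ¬ through the quantifiers and connectives to reach negation normal form:
  (∀q ∀l (B(l) ∨ ¬B(q))) ∧ (∃j ¬D(j,j))
All bound variables are already distinct, so no renaming is needed.
Finally move all quantifiers to the prefix:
  ∀q ∀l ∃j ((B(l) ∨ ¬B(q)) ∧ ¬D(j,j))
The quantifier ∀l sits under an even number of negations, so it remains universal.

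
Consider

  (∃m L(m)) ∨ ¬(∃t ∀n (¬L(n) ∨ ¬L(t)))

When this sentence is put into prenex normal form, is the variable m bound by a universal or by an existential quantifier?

existential

Push ¬ through the quantifiers and connectives to reach negation normal form:
  (∃m L(m)) ∨ (∀t ∃n (L(n) ∧ L(t)))
Extract every quantifier outward, since the variables are now distinct and don't occur free across branches:
  ∃m ∀t ∃n (L(m) ∨ L(n) ∧ L(t))
The quantifier ∃m sits under an even number of negations, so it remains existential.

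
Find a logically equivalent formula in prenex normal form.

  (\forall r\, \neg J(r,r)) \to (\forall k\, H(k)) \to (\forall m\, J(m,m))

Rewrite implications/biconditionals: A → B as ¬A ∨ B.
  \neg (\forall r\, \neg J(r,r)) \lor \neg (\forall k\, H(k)) \lor (\forall m\, J(m,m))
Push ¬ through the quantifiers and connectives to reach negation normal form:
  (\exists r\, J(r,r)) \lor (\exists k\, \neg H(k)) \lor (\forall m\, J(m,m))
All bound variables are already distinct, so no renaming is needed.
Pull the quantifiers to the front (each side's bound variable is not free in the other side):
  \exists r\, \exists k\, \forall m\, (J(r,r) \lor \neg H(k) \lor J(m,m))

\exists r\, \exists k\, \forall m\, (J(r,r) \lor \neg H(k) \lor J(m,m))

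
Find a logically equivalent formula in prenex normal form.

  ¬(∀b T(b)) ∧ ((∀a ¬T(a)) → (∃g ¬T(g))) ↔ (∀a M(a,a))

Rewrite implications/biconditionals: A → B as ¬A ∨ B; A ↔ B as (¬A ∨ B) ∧ (¬B ∨ A).
  (¬(¬(∀b T(b)) ∧ (¬(∀a ¬T(a)) ∨ (∃g ¬T(g)))) ∨ (∀a M(a,a))) ∧ (¬(∀a M(a,a)) ∨ ¬(∀b T(b)) ∧ (¬(∀a ¬T(a)) ∨ (∃g ¬T(g))))
Drive negations inward (¬∀x A ≡ ∃x ¬A, ¬∃x A ≡ ∀x ¬A, De Morgan for ∧/∨):
  ((∀b T(b)) ∨ (∀a ¬T(a)) ∧ (∀g T(g)) ∨ (∀a M(a,a))) ∧ ((∃a ¬M(a,a)) ∨ (∃b ¬T(b)) ∧ ((∃a T(a)) ∨ (∃g ¬T(g))))
Rename bound variables to avoid capture: a↦q, a↦z, b↦t, a↦z1, g↦x1.
  ((∀b T(b)) ∨ (∀a ¬T(a)) ∧ (∀g T(g)) ∨ (∀q M(q,q))) ∧ ((∃z ¬M(z,z)) ∨ (∃t ¬T(t)) ∧ ((∃z1 T(z1)) ∨ (∃x1 ¬T(x1))))
Extract every quantifier outward, since the variables are now distinct and don't occur free across branches:
  ∀b ∀a ∀g ∀q ∃z ∃t ∃z1 ∃x1 ((T(b) ∨ ¬T(a) ∧ T(g) ∨ M(q,q)) ∧ (¬M(z,z) ∨ ¬T(t) ∧ (T(z1) ∨ ¬T(x1))))

∀b ∀a ∀g ∀q ∃z ∃t ∃z1 ∃x1 ((T(b) ∨ ¬T(a) ∧ T(g) ∨ M(q,q)) ∧ (¬M(z,z) ∨ ¬T(t) ∧ (T(z1) ∨ ¬T(x1))))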